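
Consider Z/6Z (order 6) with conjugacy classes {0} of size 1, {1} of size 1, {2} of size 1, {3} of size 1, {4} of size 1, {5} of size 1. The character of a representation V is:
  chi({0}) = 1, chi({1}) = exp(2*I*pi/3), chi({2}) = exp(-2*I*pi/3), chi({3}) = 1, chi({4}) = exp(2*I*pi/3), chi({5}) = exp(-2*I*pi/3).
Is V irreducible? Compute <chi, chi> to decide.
Irreducible: <chi, chi> = 1.

<chi, chi> = (1/|G|) sum_C |C| * |chi(C)|^2 = (1/6)[1*|1|^2 + 1*|exp(2*I*pi/3)|^2 + 1*|exp(-2*I*pi/3)|^2 + 1*|1|^2 + 1*|exp(2*I*pi/3)|^2 + 1*|exp(-2*I*pi/3)|^2]
  = (1/6)[(1) + (1) + (1) + (1) + (1) + (1)] = 6/6 = 1.
(Exp terms are combined using exp(i*s)*conj(exp(i*t)) = exp(i*(s-t)), and sums of them are collapsed using the identity that for every m > 1 the m distinct m-th roots of unity sum to 0, e.g. 1 + exp(2*I*pi/3) + exp(-2*I*pi/3) = 0.)
A character is irreducible iff <chi, chi> = 1, so this representation is irreducible.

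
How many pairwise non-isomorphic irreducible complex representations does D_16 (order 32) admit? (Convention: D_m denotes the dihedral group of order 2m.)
11

Explanation: The number of irreducible complex representations of a finite group equals its number of conjugacy classes. D_16 has 11 conjugacy classes (n/2 + 3 for n even), so D_16 (order 32) has exactly 11 irreducible complex representations.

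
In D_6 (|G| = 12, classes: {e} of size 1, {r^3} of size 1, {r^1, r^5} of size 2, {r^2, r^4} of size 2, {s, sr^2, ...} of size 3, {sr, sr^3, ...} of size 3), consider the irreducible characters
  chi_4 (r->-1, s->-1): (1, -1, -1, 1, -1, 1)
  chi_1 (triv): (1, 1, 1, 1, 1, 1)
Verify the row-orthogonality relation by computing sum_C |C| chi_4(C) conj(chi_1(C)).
Sum = 0; so <chi_4, chi_1> = 0 (distinct irreducibles are orthogonal).

Reasoning: Compute term by term over conjugacy classes (|C| * chi_4(C) * conj(chi_1(C))):
  1*(1)*conj(1) + 1*(-1)*conj(1) + 2*(-1)*conj(1) + 2*(1)*conj(1) + 3*(-1)*conj(1) + 3*(1)*conj(1)
  = (1) + (-1) + (-2) + (2) + (-3) + (3)
  = 0.
Dividing by |G| = 12 gives 0/12 = 0, matching the row-orthogonality relation <chi_4, chi_1> = [chi_4 = chi_1].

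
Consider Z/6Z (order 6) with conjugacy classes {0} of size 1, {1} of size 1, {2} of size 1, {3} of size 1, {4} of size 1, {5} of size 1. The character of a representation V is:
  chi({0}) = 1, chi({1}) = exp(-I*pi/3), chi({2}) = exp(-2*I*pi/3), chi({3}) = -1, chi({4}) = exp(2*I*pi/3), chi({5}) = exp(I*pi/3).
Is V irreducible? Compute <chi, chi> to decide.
Irreducible: <chi, chi> = 1.

Reasoning: <chi, chi> = (1/|G|) sum_C |C| * |chi(C)|^2 = (1/6)[1*|1|^2 + 1*|exp(-I*pi/3)|^2 + 1*|exp(-2*I*pi/3)|^2 + 1*|-1|^2 + 1*|exp(2*I*pi/3)|^2 + 1*|exp(I*pi/3)|^2]
  = (1/6)[(1) + (1) + (1) + (1) + (1) + (1)] = 6/6 = 1.
(Exp terms are combined using exp(i*s)*conj(exp(i*t)) = exp(i*(s-t)), and sums of them are collapsed using the identity that for every m > 1 the m distinct m-th roots of unity sum to 0, e.g. 1 + exp(2*I*pi/3) + exp(-2*I*pi/3) = 0.)
A character is irreducible iff <chi, chi> = 1, so this representation is irreducible.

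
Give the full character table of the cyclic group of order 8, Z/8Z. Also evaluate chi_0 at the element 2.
Character table of Z/8Z (irreps indexed chi_0,...,chi_7 with chi_k(m) = zeta_8^(k*m), zeta_8 = exp(2*pi*i/8)):
  irrep \ class  {0} (size 1)  {1} (size 1)    {2} (size 1)  {3} (size 1)    {4} (size 1)  {5} (size 1)    {6} (size 1)  {7} (size 1)  
  chi_0          1             1               1             1               1             1               1             1             
  chi_1          1             exp(I*pi/4)     I             exp(3*I*pi/4)   -1            exp(-3*I*pi/4)  -I            exp(-I*pi/4)  
  chi_2          1             I               -1            -I              1             I               -1            -I            
  chi_3          1             exp(3*I*pi/4)   -I            exp(I*pi/4)     -1            exp(-I*pi/4)    I             exp(-3*I*pi/4)
  chi_4          1             -1              1             -1              1             -1              1             -1            
  chi_5          1             exp(-3*I*pi/4)  I             exp(-I*pi/4)    -1            exp(I*pi/4)     -I            exp(3*I*pi/4) 
  chi_6          1             -I              -1            I               1             -I              -1            I             
  chi_7          1             exp(-I*pi/4)    -I            exp(-3*I*pi/4)  -1            exp(3*I*pi/4)   I             exp(I*pi/4)   

Spot check: chi_0(2) = zeta_8^(0*2) = zeta_8^0 = 1.

Derivation: Z/8Z is abelian, so all 8 irreducible complex representations are 1-dimensional. They are given by chi_k(m) = zeta_8^(k*m) for k = 0,...,7. Row orthogonality: sum_m chi_k(m) conj(chi_l(m)) = 8 * [k = l].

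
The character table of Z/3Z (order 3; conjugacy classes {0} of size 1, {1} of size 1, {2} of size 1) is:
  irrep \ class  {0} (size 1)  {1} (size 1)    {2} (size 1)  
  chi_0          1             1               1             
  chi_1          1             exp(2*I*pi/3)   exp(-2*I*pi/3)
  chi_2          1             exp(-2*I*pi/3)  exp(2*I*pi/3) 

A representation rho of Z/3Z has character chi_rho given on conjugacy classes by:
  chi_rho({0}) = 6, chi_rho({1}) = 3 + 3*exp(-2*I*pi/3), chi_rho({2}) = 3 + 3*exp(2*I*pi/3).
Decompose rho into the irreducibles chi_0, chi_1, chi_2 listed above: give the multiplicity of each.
Multiplicities: chi_0: 3, chi_1: 0, chi_2: 3.

Why: Use <chi_rho, chi> = (1/|G|) sum_C |C| * chi_rho(C) * conj(chi(C)) with |G| = 3 for each irreducible chi in the table:
  <chi_rho, chi_0> = (1/3)[1*(6)*conj(1) + 1*(3 + 3*exp(-2*I*pi/3))*conj(1) + 1*(3 + 3*exp(2*I*pi/3))*conj(1)]
      = (1/3)[(6) + (3 + 3*exp(-2*I*pi/3)) + (3 + 3*exp(2*I*pi/3))] = 9/3 = 3
  <chi_rho, chi_1> = (1/3)[1*(6)*conj(1) + 1*(3 + 3*exp(-2*I*pi/3))*conj(exp(2*I*pi/3)) + 1*(3 + 3*exp(2*I*pi/3))*conj(exp(-2*I*pi/3))]
      = (1/3)[(6) + (-3) + (-3)] = 0/3 = 0
  <chi_rho, chi_2> = (1/3)[1*(6)*conj(1) + 1*(3 + 3*exp(-2*I*pi/3))*conj(exp(-2*I*pi/3)) + 1*(3 + 3*exp(2*I*pi/3))*conj(exp(2*I*pi/3))]
      = (1/3)[(6) + (3 + 3*exp(2*I*pi/3)) + (3 + 3*exp(-2*I*pi/3))] = 9/3 = 3
(Exp terms are combined using exp(i*s)*conj(exp(i*t)) = exp(i*(s-t)), and sums of them are collapsed using the identity that for every m > 1 the m distinct m-th roots of unity sum to 0, e.g. 1 + exp(2*I*pi/3) + exp(-2*I*pi/3) = 0.)
Dimension check: dim(rho) = sum (mult * dim) = 3*1 + 0*1 + 3*1 = 6 = chi_rho(e) = 6.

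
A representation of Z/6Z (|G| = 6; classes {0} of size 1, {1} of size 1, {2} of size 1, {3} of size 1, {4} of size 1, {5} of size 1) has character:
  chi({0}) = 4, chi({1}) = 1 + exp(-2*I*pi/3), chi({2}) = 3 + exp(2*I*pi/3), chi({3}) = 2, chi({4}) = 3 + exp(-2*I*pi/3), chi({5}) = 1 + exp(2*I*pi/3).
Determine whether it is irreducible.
Not irreducible (reducible): <chi, chi> = 6 > 1.

Proof sketch: <chi, chi> = (1/|G|) sum_C |C| * |chi(C)|^2 = (1/6)[1*|4|^2 + 1*|1 + exp(-2*I*pi/3)|^2 + 1*|3 + exp(2*I*pi/3)|^2 + 1*|2|^2 + 1*|3 + exp(-2*I*pi/3)|^2 + 1*|1 + exp(2*I*pi/3)|^2]
  = (1/6)[(16) + (1) + (7) + (4) + (7) + (1)] = 36/6 = 6.
(Exp terms are combined using exp(i*s)*conj(exp(i*t)) = exp(i*(s-t)), and sums of them are collapsed using the identity that for every m > 1 the m distinct m-th roots of unity sum to 0, e.g. 1 + exp(2*I*pi/3) + exp(-2*I*pi/3) = 0.)
A character is irreducible iff <chi, chi> = 1, so this representation is reducible.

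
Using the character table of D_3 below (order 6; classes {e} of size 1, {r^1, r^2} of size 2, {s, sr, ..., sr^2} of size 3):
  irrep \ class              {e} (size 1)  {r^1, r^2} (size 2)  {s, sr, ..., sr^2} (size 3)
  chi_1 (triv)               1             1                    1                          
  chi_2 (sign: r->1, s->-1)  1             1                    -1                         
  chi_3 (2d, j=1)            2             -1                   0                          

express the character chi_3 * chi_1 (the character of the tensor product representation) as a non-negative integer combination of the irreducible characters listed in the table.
chi_3 tensor chi_1 = chi_3 (all other irreducibles have multiplicity 0).

Reasoning: The character of a tensor product is the pointwise product (chi_3 * chi_1)(C) = chi_3(C) * chi_1(C):
  {e}: (2)*(1), {r^1, r^2}: (-1)*(1), {s, sr, ..., sr^2}: (0)*(1)
so (chi_3 * chi_1) takes values
  {e} -> 2, {r^1, r^2} -> -1, {s, sr, ..., sr^2} -> 0.
Now take the inner product of this character with each irreducible chi from the table, <chi_3*chi_1, chi> = (1/6) sum_C |C| (chi_3*chi_1)(C) conj(chi(C)):
  <chi_3*chi_1, chi_1> = (1/6)[1*(2)*conj(1) + 2*(-1)*conj(1) + 3*(0)*conj(1)]
      = (1/6)[(2) + (-2) + (0)] = 0/6 = 0
  <chi_3*chi_1, chi_2> = (1/6)[1*(2)*conj(1) + 2*(-1)*conj(1) + 3*(0)*conj(-1)]
      = (1/6)[(2) + (-2) + (0)] = 0/6 = 0
  <chi_3*chi_1, chi_3> = (1/6)[1*(2)*conj(2) + 2*(-1)*conj(-1) + 3*(0)*conj(0)]
      = (1/6)[(4) + (2) + (0)] = 6/6 = 1
Hence the multiplicities are chi_3: 1. Dimension check: dim(chi_3)*dim(chi_1) = 2*1 = 2 and sum (mult * dim) = 1*2 = 2.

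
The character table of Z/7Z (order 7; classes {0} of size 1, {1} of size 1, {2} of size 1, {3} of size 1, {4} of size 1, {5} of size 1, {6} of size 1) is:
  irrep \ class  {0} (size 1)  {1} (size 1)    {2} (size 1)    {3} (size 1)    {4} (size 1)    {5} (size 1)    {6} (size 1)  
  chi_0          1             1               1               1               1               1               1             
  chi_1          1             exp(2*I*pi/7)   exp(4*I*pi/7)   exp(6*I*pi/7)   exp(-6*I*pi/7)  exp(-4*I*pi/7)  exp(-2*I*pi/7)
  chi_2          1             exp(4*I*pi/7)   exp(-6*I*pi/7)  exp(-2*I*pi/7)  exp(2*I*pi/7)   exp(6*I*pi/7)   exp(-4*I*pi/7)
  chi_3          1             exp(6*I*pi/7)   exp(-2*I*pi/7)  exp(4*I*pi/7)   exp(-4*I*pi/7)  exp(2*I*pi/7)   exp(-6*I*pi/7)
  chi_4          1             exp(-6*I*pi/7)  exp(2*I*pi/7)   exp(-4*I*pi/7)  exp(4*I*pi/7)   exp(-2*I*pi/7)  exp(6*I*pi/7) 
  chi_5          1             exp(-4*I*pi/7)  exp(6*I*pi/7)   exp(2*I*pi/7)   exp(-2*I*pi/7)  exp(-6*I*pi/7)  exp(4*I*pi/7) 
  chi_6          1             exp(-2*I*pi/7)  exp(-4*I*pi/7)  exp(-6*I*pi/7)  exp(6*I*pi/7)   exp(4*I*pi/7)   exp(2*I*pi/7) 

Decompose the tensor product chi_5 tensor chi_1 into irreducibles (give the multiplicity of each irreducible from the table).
chi_5 tensor chi_1 = chi_6 (all other irreducibles have multiplicity 0).

Explanation: The character of a tensor product is the pointwise product (chi_5 * chi_1)(C) = chi_5(C) * chi_1(C):
  {0}: (1)*(1), {1}: (exp(-4*I*pi/7))*(exp(2*I*pi/7)), {2}: (exp(6*I*pi/7))*(exp(4*I*pi/7)), {3}: (exp(2*I*pi/7))*(exp(6*I*pi/7)), {4}: (exp(-2*I*pi/7))*(exp(-6*I*pi/7)), {5}: (exp(-6*I*pi/7))*(exp(-4*I*pi/7)), {6}: (exp(4*I*pi/7))*(exp(-2*I*pi/7))
so (chi_5 * chi_1) takes values
  {0} -> 1, {1} -> exp(-2*I*pi/7), {2} -> exp(-4*I*pi/7), {3} -> exp(-6*I*pi/7), {4} -> exp(6*I*pi/7), {5} -> exp(4*I*pi/7), {6} -> exp(2*I*pi/7).
Now take the inner product of this character with each irreducible chi from the table, <chi_5*chi_1, chi> = (1/7) sum_C |C| (chi_5*chi_1)(C) conj(chi(C)):
  <chi_5*chi_1, chi_0> = (1/7)[1*(1)*conj(1) + 1*(exp(-2*I*pi/7))*conj(1) + 1*(exp(-4*I*pi/7))*conj(1) + 1*(exp(-6*I*pi/7))*conj(1) + 1*(exp(6*I*pi/7))*conj(1) + 1*(exp(4*I*pi/7))*conj(1) + 1*(exp(2*I*pi/7))*conj(1)]
      = (1/7)[(1) + (exp(-2*I*pi/7)) + (exp(-4*I*pi/7)) + (exp(-6*I*pi/7)) + (exp(6*I*pi/7)) + (exp(4*I*pi/7)) + (exp(2*I*pi/7))] = 0/7 = 0
  <chi_5*chi_1, chi_1> = (1/7)[1*(1)*conj(1) + 1*(exp(-2*I*pi/7))*conj(exp(2*I*pi/7)) + 1*(exp(-4*I*pi/7))*conj(exp(4*I*pi/7)) + 1*(exp(-6*I*pi/7))*conj(exp(6*I*pi/7)) + 1*(exp(6*I*pi/7))*conj(exp(-6*I*pi/7)) + 1*(exp(4*I*pi/7))*conj(exp(-4*I*pi/7)) + 1*(exp(2*I*pi/7))*conj(exp(-2*I*pi/7))]
      = (1/7)[(1) + (exp(-4*I*pi/7)) + (exp(6*I*pi/7)) + (exp(2*I*pi/7)) + (exp(-2*I*pi/7)) + (exp(-6*I*pi/7)) + (exp(4*I*pi/7))] = 0/7 = 0
  <chi_5*chi_1, chi_2> = (1/7)[1*(1)*conj(1) + 1*(exp(-2*I*pi/7))*conj(exp(4*I*pi/7)) + 1*(exp(-4*I*pi/7))*conj(exp(-6*I*pi/7)) + 1*(exp(-6*I*pi/7))*conj(exp(-2*I*pi/7)) + 1*(exp(6*I*pi/7))*conj(exp(2*I*pi/7)) + 1*(exp(4*I*pi/7))*conj(exp(6*I*pi/7)) + 1*(exp(2*I*pi/7))*conj(exp(-4*I*pi/7))]
      = (1/7)[(1) + (exp(-6*I*pi/7)) + (exp(2*I*pi/7)) + (exp(-4*I*pi/7)) + (exp(4*I*pi/7)) + (exp(-2*I*pi/7)) + (exp(6*I*pi/7))] = 0/7 = 0
  <chi_5*chi_1, chi_3> = (1/7)[1*(1)*conj(1) + 1*(exp(-2*I*pi/7))*conj(exp(6*I*pi/7)) + 1*(exp(-4*I*pi/7))*conj(exp(-2*I*pi/7)) + 1*(exp(-6*I*pi/7))*conj(exp(4*I*pi/7)) + 1*(exp(6*I*pi/7))*conj(exp(-4*I*pi/7)) + 1*(exp(4*I*pi/7))*conj(exp(2*I*pi/7)) + 1*(exp(2*I*pi/7))*conj(exp(-6*I*pi/7))]
      = (1/7)[(1) + (exp(6*I*pi/7)) + (exp(-2*I*pi/7)) + (exp(4*I*pi/7)) + (exp(-4*I*pi/7)) + (exp(2*I*pi/7)) + (exp(-6*I*pi/7))] = 0/7 = 0
  <chi_5*chi_1, chi_4> = (1/7)[1*(1)*conj(1) + 1*(exp(-2*I*pi/7))*conj(exp(-6*I*pi/7)) + 1*(exp(-4*I*pi/7))*conj(exp(2*I*pi/7)) + 1*(exp(-6*I*pi/7))*conj(exp(-4*I*pi/7)) + 1*(exp(6*I*pi/7))*conj(exp(4*I*pi/7)) + 1*(exp(4*I*pi/7))*conj(exp(-2*I*pi/7)) + 1*(exp(2*I*pi/7))*conj(exp(6*I*pi/7))]
      = (1/7)[(1) + (exp(4*I*pi/7)) + (exp(-6*I*pi/7)) + (exp(-2*I*pi/7)) + (exp(2*I*pi/7)) + (exp(6*I*pi/7)) + (exp(-4*I*pi/7))] = 0/7 = 0
  <chi_5*chi_1, chi_5> = (1/7)[1*(1)*conj(1) + 1*(exp(-2*I*pi/7))*conj(exp(-4*I*pi/7)) + 1*(exp(-4*I*pi/7))*conj(exp(6*I*pi/7)) + 1*(exp(-6*I*pi/7))*conj(exp(2*I*pi/7)) + 1*(exp(6*I*pi/7))*conj(exp(-2*I*pi/7)) + 1*(exp(4*I*pi/7))*conj(exp(-6*I*pi/7)) + 1*(exp(2*I*pi/7))*conj(exp(4*I*pi/7))]
      = (1/7)[(1) + (exp(2*I*pi/7)) + (exp(4*I*pi/7)) + (exp(6*I*pi/7)) + (exp(-6*I*pi/7)) + (exp(-4*I*pi/7)) + (exp(-2*I*pi/7))] = 0/7 = 0
  <chi_5*chi_1, chi_6> = (1/7)[1*(1)*conj(1) + 1*(exp(-2*I*pi/7))*conj(exp(-2*I*pi/7)) + 1*(exp(-4*I*pi/7))*conj(exp(-4*I*pi/7)) + 1*(exp(-6*I*pi/7))*conj(exp(-6*I*pi/7)) + 1*(exp(6*I*pi/7))*conj(exp(6*I*pi/7)) + 1*(exp(4*I*pi/7))*conj(exp(4*I*pi/7)) + 1*(exp(2*I*pi/7))*conj(exp(2*I*pi/7))]
      = (1/7)[(1) + (1) + (1) + (1) + (1) + (1) + (1)] = 7/7 = 1
(Exp terms are combined using exp(i*s)*conj(exp(i*t)) = exp(i*(s-t)), and sums of them are collapsed using the identity that for every m > 1 the m distinct m-th roots of unity sum to 0, e.g. 1 + exp(2*I*pi/3) + exp(-2*I*pi/3) = 0.)
Hence the multiplicities are chi_6: 1. Dimension check: dim(chi_5)*dim(chi_1) = 1*1 = 1 and sum (mult * dim) = 1*1 = 1.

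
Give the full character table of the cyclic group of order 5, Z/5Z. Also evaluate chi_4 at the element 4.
Character table of Z/5Z (irreps indexed chi_0,...,chi_4 with chi_k(m) = zeta_5^(k*m), zeta_5 = exp(2*pi*i/5)):
  irrep \ class  {0} (size 1)  {1} (size 1)    {2} (size 1)    {3} (size 1)    {4} (size 1)  
  chi_0          1             1               1               1               1             
  chi_1          1             exp(2*I*pi/5)   exp(4*I*pi/5)   exp(-4*I*pi/5)  exp(-2*I*pi/5)
  chi_2          1             exp(4*I*pi/5)   exp(-2*I*pi/5)  exp(2*I*pi/5)   exp(-4*I*pi/5)
  chi_3          1             exp(-4*I*pi/5)  exp(2*I*pi/5)   exp(-2*I*pi/5)  exp(4*I*pi/5) 
  chi_4          1             exp(-2*I*pi/5)  exp(-4*I*pi/5)  exp(4*I*pi/5)   exp(2*I*pi/5) 

Spot check: chi_4(4) = zeta_5^(4*4) = zeta_5^16 = exp(2*I*pi/5).

Reasoning: Z/5Z is abelian, so all 5 irreducible complex representations are 1-dimensional. They are given by chi_k(m) = zeta_5^(k*m) for k = 0,...,4. Row orthogonality: sum_m chi_k(m) conj(chi_l(m)) = 5 * [k = l].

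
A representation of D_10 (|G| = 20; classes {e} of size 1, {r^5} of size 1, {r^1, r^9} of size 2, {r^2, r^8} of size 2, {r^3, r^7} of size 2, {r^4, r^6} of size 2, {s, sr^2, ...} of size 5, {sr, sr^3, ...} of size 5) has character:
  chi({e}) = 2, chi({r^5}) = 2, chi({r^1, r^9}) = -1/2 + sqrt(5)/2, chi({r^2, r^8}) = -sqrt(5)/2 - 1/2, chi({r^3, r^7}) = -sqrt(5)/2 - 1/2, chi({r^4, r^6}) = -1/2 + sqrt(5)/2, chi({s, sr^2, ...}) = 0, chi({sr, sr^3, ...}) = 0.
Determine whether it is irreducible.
Irreducible: <chi, chi> = 1.

Proof sketch: <chi, chi> = (1/|G|) sum_C |C| * |chi(C)|^2 = (1/20)[1*|2|^2 + 1*|2|^2 + 2*|-1/2 + sqrt(5)/2|^2 + 2*|-sqrt(5)/2 - 1/2|^2 + 2*|-sqrt(5)/2 - 1/2|^2 + 2*|-1/2 + sqrt(5)/2|^2 + 5*|0|^2 + 5*|0|^2]
  = (1/20)[(4) + (4) + (3 - sqrt(5)) + (sqrt(5) + 3) + (sqrt(5) + 3) + (3 - sqrt(5)) + (0) + (0)] = 20/20 = 1.
A character is irreducible iff <chi, chi> = 1, so this representation is irreducible.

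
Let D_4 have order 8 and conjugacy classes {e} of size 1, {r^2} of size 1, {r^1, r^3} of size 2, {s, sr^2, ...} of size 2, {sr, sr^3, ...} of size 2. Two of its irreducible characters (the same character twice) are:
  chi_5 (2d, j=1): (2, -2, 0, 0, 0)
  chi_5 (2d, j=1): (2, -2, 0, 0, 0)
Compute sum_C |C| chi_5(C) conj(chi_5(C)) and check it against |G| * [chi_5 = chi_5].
Sum = 8 = |G| = 8; so <chi_5, chi_5> = 1 (norm-1 confirms irreducibility).

Justification: Compute term by term over conjugacy classes (|C| * chi_5(C) * conj(chi_5(C))):
  1*(2)*conj(2) + 1*(-2)*conj(-2) + 2*(0)*conj(0) + 2*(0)*conj(0) + 2*(0)*conj(0)
  = (4) + (4) + (0) + (0) + (0)
  = 8.
Dividing by |G| = 8 gives 8/8 = 1, matching the row-orthogonality relation <chi_5, chi_5> = [chi_5 = chi_5].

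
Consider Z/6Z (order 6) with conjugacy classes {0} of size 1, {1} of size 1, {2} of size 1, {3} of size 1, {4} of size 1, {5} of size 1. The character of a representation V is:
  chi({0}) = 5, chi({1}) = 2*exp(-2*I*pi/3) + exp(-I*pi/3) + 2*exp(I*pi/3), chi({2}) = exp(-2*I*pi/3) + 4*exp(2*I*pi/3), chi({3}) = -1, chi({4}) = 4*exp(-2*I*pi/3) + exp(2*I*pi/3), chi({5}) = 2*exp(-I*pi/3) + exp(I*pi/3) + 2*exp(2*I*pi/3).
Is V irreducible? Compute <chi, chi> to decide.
Not irreducible (reducible): <chi, chi> = 9 > 1.

Argument: <chi, chi> = (1/|G|) sum_C |C| * |chi(C)|^2 = (1/6)[1*|5|^2 + 1*|2*exp(-2*I*pi/3) + exp(-I*pi/3) + 2*exp(I*pi/3)|^2 + 1*|exp(-2*I*pi/3) + 4*exp(2*I*pi/3)|^2 + 1*|-1|^2 + 1*|4*exp(-2*I*pi/3) + exp(2*I*pi/3)|^2 + 1*|2*exp(-I*pi/3) + exp(I*pi/3) + 2*exp(2*I*pi/3)|^2]
  = (1/6)[(25) + (1) + (13) + (1) + (13) + (1)] = 54/6 = 9.
(Exp terms are combined using exp(i*s)*conj(exp(i*t)) = exp(i*(s-t)), and sums of them are collapsed using the identity that for every m > 1 the m distinct m-th roots of unity sum to 0, e.g. 1 + exp(2*I*pi/3) + exp(-2*I*pi/3) = 0.)
A character is irreducible iff <chi, chi> = 1, so this representation is reducible.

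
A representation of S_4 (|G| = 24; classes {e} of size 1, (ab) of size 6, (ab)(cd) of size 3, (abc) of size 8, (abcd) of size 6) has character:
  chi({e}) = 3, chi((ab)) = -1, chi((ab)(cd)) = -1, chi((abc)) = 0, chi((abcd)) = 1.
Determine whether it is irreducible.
Irreducible: <chi, chi> = 1.

Reasoning: <chi, chi> = (1/|G|) sum_C |C| * |chi(C)|^2 = (1/24)[1*|3|^2 + 6*|-1|^2 + 3*|-1|^2 + 8*|0|^2 + 6*|1|^2]
  = (1/24)[(9) + (6) + (3) + (0) + (6)] = 24/24 = 1.
A character is irreducible iff <chi, chi> = 1, so this representation is irreducible.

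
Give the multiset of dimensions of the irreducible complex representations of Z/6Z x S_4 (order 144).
Dimensions: 1, 1, 1, 1, 1, 1, 1, 1, 1, 1, 1, 1, 2, 2, 2, 2, 2, 2, 3, 3, 3, 3, 3, 3, 3, 3, 3, 3, 3, 3

Why: There are 30 irreducibles (= number of conjugacy classes). Their dimensions d_i satisfy sum d_i^2 = |G| = 144: 1 + 1 + 1 + 1 + 1 + 1 + 1 + 1 + 1 + 1 + 1 + 1 + 4 + 4 + 4 + 4 + 4 + 4 + 9 + 9 + 9 + 9 + 9 + 9 + 9 + 9 + 9 + 9 + 9 + 9 = 144. (For the product with Z/6Z: each of the 6 1-dim characters of Z/6Z tensors with each irrep of S_4, giving 6 copies of each S_4-dimension.)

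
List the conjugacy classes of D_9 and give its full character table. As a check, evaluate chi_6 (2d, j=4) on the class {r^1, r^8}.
Conjugacy classes: {e} of size 1, {r^1, r^8} of size 2, {r^2, r^7} of size 2, {r^3, r^6} of size 2, {r^4, r^5} of size 2, {s, sr, ..., sr^8} of size 9.
Character table:
  irrep \ class              {e} (size 1)  {r^1, r^8} (size 2)  {r^2, r^7} (size 2)  {r^3, r^6} (size 2)  {r^4, r^5} (size 2)  {s, sr, ..., sr^8} (size 9)
  chi_1 (triv)               1             1                    1                    1                    1                    1                          
  chi_2 (sign: r->1, s->-1)  1             1                    1                    1                    1                    -1                         
  chi_3 (2d, j=1)            2             2*cos(2*pi/9)        2*cos(4*pi/9)        -1                   -2*cos(pi/9)         0                          
  chi_4 (2d, j=2)            2             2*cos(4*pi/9)        -2*cos(pi/9)         -1                   2*cos(2*pi/9)        0                          
  chi_5 (2d, j=3)            2             -1                   -1                   2                    -1                   0                          
  chi_6 (2d, j=4)            2             -2*cos(pi/9)         2*cos(2*pi/9)        -1                   2*cos(4*pi/9)        0                          

Spot check: chi_6 (2d, j=4) on {r^1, r^8} = -2*cos(pi/9).

Why: D_9 has order 2*9 = 18 with 6 conjugacy classes, hence 6 irreducibles. Sum of squared dims 1 + 1 + 4 + 4 + 4 + 4 = 18 = |G|. Linear characters come from the abelianisation; the 2-dimensional irreps have character r^k -> 2*cos(2*pi*j*k/9), reflections -> 0.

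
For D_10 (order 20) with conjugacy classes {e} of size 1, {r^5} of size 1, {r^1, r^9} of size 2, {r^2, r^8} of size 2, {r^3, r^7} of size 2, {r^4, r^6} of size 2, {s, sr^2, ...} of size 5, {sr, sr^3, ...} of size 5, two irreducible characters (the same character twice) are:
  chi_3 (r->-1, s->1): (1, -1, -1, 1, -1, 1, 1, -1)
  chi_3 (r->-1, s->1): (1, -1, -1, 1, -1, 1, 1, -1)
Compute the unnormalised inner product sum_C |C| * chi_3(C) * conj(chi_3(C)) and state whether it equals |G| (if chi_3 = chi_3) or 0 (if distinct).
Sum = 20 = |G| = 20; so <chi_3, chi_3> = 1 (norm-1 confirms irreducibility).

Solution. Compute term by term over conjugacy classes (|C| * chi_3(C) * conj(chi_3(C))):
  1*(1)*conj(1) + 1*(-1)*conj(-1) + 2*(-1)*conj(-1) + 2*(1)*conj(1) + 2*(-1)*conj(-1) + 2*(1)*conj(1) + 5*(1)*conj(1) + 5*(-1)*conj(-1)
  = (1) + (1) + (2) + (2) + (2) + (2) + (5) + (5)
  = 20.
Dividing by |G| = 20 gives 20/20 = 1, matching the row-orthogonality relation <chi_3, chi_3> = [chi_3 = chi_3].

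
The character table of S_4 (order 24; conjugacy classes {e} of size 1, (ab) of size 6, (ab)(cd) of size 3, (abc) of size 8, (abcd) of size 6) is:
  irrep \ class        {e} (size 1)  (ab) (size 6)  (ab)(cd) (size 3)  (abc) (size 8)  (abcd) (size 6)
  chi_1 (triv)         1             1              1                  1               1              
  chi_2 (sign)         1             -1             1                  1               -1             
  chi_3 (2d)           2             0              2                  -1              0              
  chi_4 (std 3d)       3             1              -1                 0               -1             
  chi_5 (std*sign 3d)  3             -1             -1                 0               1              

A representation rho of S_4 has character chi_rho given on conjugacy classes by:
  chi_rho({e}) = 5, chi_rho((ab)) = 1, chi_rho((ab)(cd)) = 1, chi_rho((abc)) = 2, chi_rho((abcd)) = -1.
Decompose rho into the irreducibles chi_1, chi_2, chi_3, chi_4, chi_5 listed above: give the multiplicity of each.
Multiplicities: chi_1: 1, chi_2: 1, chi_3: 0, chi_4: 1, chi_5: 0.

Derivation: Use <chi_rho, chi> = (1/|G|) sum_C |C| * chi_rho(C) * conj(chi(C)) with |G| = 24 for each irreducible chi in the table:
  <chi_rho, chi_1> = (1/24)[1*(5)*conj(1) + 6*(1)*conj(1) + 3*(1)*conj(1) + 8*(2)*conj(1) + 6*(-1)*conj(1)]
      = (1/24)[(5) + (6) + (3) + (16) + (-6)] = 24/24 = 1
  <chi_rho, chi_2> = (1/24)[1*(5)*conj(1) + 6*(1)*conj(-1) + 3*(1)*conj(1) + 8*(2)*conj(1) + 6*(-1)*conj(-1)]
      = (1/24)[(5) + (-6) + (3) + (16) + (6)] = 24/24 = 1
  <chi_rho, chi_3> = (1/24)[1*(5)*conj(2) + 6*(1)*conj(0) + 3*(1)*conj(2) + 8*(2)*conj(-1) + 6*(-1)*conj(0)]
      = (1/24)[(10) + (0) + (6) + (-16) + (0)] = 0/24 = 0
  <chi_rho, chi_4> = (1/24)[1*(5)*conj(3) + 6*(1)*conj(1) + 3*(1)*conj(-1) + 8*(2)*conj(0) + 6*(-1)*conj(-1)]
      = (1/24)[(15) + (6) + (-3) + (0) + (6)] = 24/24 = 1
  <chi_rho, chi_5> = (1/24)[1*(5)*conj(3) + 6*(1)*conj(-1) + 3*(1)*conj(-1) + 8*(2)*conj(0) + 6*(-1)*conj(1)]
      = (1/24)[(15) + (-6) + (-3) + (0) + (-6)] = 0/24 = 0
Dimension check: dim(rho) = sum (mult * dim) = 1*1 + 1*1 + 0*2 + 1*3 + 0*3 = 5 = chi_rho(e) = 5.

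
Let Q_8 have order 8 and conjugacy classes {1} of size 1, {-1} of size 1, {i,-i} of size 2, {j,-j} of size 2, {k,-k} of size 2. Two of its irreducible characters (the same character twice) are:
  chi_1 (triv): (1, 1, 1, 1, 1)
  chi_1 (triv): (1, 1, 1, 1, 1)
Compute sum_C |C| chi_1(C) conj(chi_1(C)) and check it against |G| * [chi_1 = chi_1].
Sum = 8 = |G| = 8; so <chi_1, chi_1> = 1 (norm-1 confirms irreducibility).

Compute term by term over conjugacy classes (|C| * chi_1(C) * conj(chi_1(C))):
  1*(1)*conj(1) + 1*(1)*conj(1) + 2*(1)*conj(1) + 2*(1)*conj(1) + 2*(1)*conj(1)
  = (1) + (1) + (2) + (2) + (2)
  = 8.
Dividing by |G| = 8 gives 8/8 = 1, matching the row-orthogonality relation <chi_1, chi_1> = [chi_1 = chi_1].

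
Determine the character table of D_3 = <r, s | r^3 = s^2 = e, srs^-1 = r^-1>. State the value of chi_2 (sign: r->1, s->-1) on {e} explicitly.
Conjugacy classes: {e} of size 1, {r^1, r^2} of size 2, {s, sr, ..., sr^2} of size 3.
Character table:
  irrep \ class              {e} (size 1)  {r^1, r^2} (size 2)  {s, sr, ..., sr^2} (size 3)
  chi_1 (triv)               1             1                    1                          
  chi_2 (sign: r->1, s->-1)  1             1                    -1                         
  chi_3 (2d, j=1)            2             -1                   0                          

Spot check: chi_2 (sign: r->1, s->-1) on {e} = 1.

Why: D_3 has order 2*3 = 6 with 3 conjugacy classes, hence 3 irreducibles. Sum of squared dims 1 + 1 + 4 = 6 = |G|. Linear characters come from the abelianisation; the 2-dimensional irreps have character r^k -> 2*cos(2*pi*j*k/3), reflections -> 0.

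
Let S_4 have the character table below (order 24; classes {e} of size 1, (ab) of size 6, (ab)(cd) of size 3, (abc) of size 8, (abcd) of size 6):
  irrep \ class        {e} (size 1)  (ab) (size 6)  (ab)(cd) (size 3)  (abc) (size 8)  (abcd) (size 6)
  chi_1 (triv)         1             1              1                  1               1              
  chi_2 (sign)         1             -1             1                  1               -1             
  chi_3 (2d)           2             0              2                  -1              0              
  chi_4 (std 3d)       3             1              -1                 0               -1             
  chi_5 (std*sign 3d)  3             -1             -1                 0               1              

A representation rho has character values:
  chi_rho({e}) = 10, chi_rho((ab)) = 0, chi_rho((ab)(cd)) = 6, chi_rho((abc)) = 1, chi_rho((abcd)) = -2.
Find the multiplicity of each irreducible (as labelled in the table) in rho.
Multiplicities: chi_1: 1, chi_2: 2, chi_3: 2, chi_4: 1, chi_5: 0.

Justification: Use <chi_rho, chi> = (1/|G|) sum_C |C| * chi_rho(C) * conj(chi(C)) with |G| = 24 for each irreducible chi in the table:
  <chi_rho, chi_1> = (1/24)[1*(10)*conj(1) + 6*(0)*conj(1) + 3*(6)*conj(1) + 8*(1)*conj(1) + 6*(-2)*conj(1)]
      = (1/24)[(10) + (0) + (18) + (8) + (-12)] = 24/24 = 1
  <chi_rho, chi_2> = (1/24)[1*(10)*conj(1) + 6*(0)*conj(-1) + 3*(6)*conj(1) + 8*(1)*conj(1) + 6*(-2)*conj(-1)]
      = (1/24)[(10) + (0) + (18) + (8) + (12)] = 48/24 = 2
  <chi_rho, chi_3> = (1/24)[1*(10)*conj(2) + 6*(0)*conj(0) + 3*(6)*conj(2) + 8*(1)*conj(-1) + 6*(-2)*conj(0)]
      = (1/24)[(20) + (0) + (36) + (-8) + (0)] = 48/24 = 2
  <chi_rho, chi_4> = (1/24)[1*(10)*conj(3) + 6*(0)*conj(1) + 3*(6)*conj(-1) + 8*(1)*conj(0) + 6*(-2)*conj(-1)]
      = (1/24)[(30) + (0) + (-18) + (0) + (12)] = 24/24 = 1
  <chi_rho, chi_5> = (1/24)[1*(10)*conj(3) + 6*(0)*conj(-1) + 3*(6)*conj(-1) + 8*(1)*conj(0) + 6*(-2)*conj(1)]
      = (1/24)[(30) + (0) + (-18) + (0) + (-12)] = 0/24 = 0
Dimension check: dim(rho) = sum (mult * dim) = 1*1 + 2*1 + 2*2 + 1*3 + 0*3 = 10 = chi_rho(e) = 10.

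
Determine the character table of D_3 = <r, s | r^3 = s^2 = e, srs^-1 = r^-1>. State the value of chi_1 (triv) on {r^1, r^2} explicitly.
Conjugacy classes: {e} of size 1, {r^1, r^2} of size 2, {s, sr, ..., sr^2} of size 3.
Character table:
  irrep \ class              {e} (size 1)  {r^1, r^2} (size 2)  {s, sr, ..., sr^2} (size 3)
  chi_1 (triv)               1             1                    1                          
  chi_2 (sign: r->1, s->-1)  1             1                    -1                         
  chi_3 (2d, j=1)            2             -1                   0                          

Spot check: chi_1 (triv) on {r^1, r^2} = 1.

Working: D_3 has order 2*3 = 6 with 3 conjugacy classes, hence 3 irreducibles. Sum of squared dims 1 + 1 + 4 = 6 = |G|. Linear characters come from the abelianisation; the 2-dimensional irreps have character r^k -> 2*cos(2*pi*j*k/3), reflections -> 0.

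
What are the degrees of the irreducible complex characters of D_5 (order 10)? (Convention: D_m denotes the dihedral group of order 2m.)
Dimensions: 1, 1, 2, 2

Explanation: There are 4 irreducibles (= number of conjugacy classes). Their dimensions d_i satisfy sum d_i^2 = |G| = 10: 1 + 1 + 4 + 4 = 10.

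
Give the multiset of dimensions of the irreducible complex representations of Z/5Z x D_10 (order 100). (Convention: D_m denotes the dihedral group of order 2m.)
Dimensions: 1, 1, 1, 1, 1, 1, 1, 1, 1, 1, 1, 1, 1, 1, 1, 1, 1, 1, 1, 1, 2, 2, 2, 2, 2, 2, 2, 2, 2, 2, 2, 2, 2, 2, 2, 2, 2, 2, 2, 2

Working: There are 40 irreducibles (= number of conjugacy classes). Their dimensions d_i satisfy sum d_i^2 = |G| = 100: 1 + 1 + 1 + 1 + 1 + 1 + 1 + 1 + 1 + 1 + 1 + 1 + 1 + 1 + 1 + 1 + 1 + 1 + 1 + 1 + 4 + 4 + 4 + 4 + 4 + 4 + 4 + 4 + 4 + 4 + 4 + 4 + 4 + 4 + 4 + 4 + 4 + 4 + 4 + 4 = 100. (For the product with Z/5Z: each of the 5 1-dim characters of Z/5Z tensors with each irrep of D_10, giving 5 copies of each D_10-dimension.)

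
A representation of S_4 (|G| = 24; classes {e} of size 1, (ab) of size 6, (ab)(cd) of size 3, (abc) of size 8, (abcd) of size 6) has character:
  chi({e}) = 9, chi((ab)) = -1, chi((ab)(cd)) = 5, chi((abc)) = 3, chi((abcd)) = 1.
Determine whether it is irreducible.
Not irreducible (reducible): <chi, chi> = 10 > 1.

Solution. <chi, chi> = (1/|G|) sum_C |C| * |chi(C)|^2 = (1/24)[1*|9|^2 + 6*|-1|^2 + 3*|5|^2 + 8*|3|^2 + 6*|1|^2]
  = (1/24)[(81) + (6) + (75) + (72) + (6)] = 240/24 = 10.
A character is irreducible iff <chi, chi> = 1, so this representation is reducible.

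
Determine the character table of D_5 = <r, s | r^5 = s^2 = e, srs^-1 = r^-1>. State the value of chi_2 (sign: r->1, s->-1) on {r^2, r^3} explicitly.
Conjugacy classes: {e} of size 1, {r^1, r^4} of size 2, {r^2, r^3} of size 2, {s, sr, ..., sr^4} of size 5.
Character table:
  irrep \ class              {e} (size 1)  {r^1, r^4} (size 2)  {r^2, r^3} (size 2)  {s, sr, ..., sr^4} (size 5)
  chi_1 (triv)               1             1                    1                    1                          
  chi_2 (sign: r->1, s->-1)  1             1                    1                    -1                         
  chi_3 (2d, j=1)            2             -1/2 + sqrt(5)/2     -sqrt(5)/2 - 1/2     0                          
  chi_4 (2d, j=2)            2             -sqrt(5)/2 - 1/2     -1/2 + sqrt(5)/2     0                          

Spot check: chi_2 (sign: r->1, s->-1) on {r^2, r^3} = 1.

Derivation: D_5 has order 2*5 = 10 with 4 conjugacy classes, hence 4 irreducibles. Sum of squared dims 1 + 1 + 4 + 4 = 10 = |G|. Linear characters come from the abelianisation; the 2-dimensional irreps have character r^k -> 2*cos(2*pi*j*k/5), reflections -> 0.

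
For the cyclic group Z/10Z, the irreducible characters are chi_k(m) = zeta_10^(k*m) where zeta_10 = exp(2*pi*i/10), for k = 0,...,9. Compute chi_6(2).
chi_6(2) = zeta_10^12 = exp(2*I*pi/5)

Solution. chi_6(2) = zeta_10^(6*2) = zeta_10^12. Since zeta_10^10 = 1, this equals zeta_10^2 = exp(2*pi*i*2/10) = exp(2*I*pi/5).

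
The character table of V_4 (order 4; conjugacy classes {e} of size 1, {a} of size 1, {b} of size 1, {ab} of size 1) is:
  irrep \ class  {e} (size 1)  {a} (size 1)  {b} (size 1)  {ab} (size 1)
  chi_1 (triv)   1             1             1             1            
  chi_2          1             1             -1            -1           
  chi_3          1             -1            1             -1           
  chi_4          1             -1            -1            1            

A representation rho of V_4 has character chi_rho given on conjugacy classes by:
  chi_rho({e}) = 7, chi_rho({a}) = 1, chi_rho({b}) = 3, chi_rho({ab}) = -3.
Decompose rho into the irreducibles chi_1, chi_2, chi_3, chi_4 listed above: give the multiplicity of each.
Multiplicities: chi_1: 2, chi_2: 2, chi_3: 3, chi_4: 0.

Working: Use <chi_rho, chi> = (1/|G|) sum_C |C| * chi_rho(C) * conj(chi(C)) with |G| = 4 for each irreducible chi in the table:
  <chi_rho, chi_1> = (1/4)[1*(7)*conj(1) + 1*(1)*conj(1) + 1*(3)*conj(1) + 1*(-3)*conj(1)]
      = (1/4)[(7) + (1) + (3) + (-3)] = 8/4 = 2
  <chi_rho, chi_2> = (1/4)[1*(7)*conj(1) + 1*(1)*conj(1) + 1*(3)*conj(-1) + 1*(-3)*conj(-1)]
      = (1/4)[(7) + (1) + (-3) + (3)] = 8/4 = 2
  <chi_rho, chi_3> = (1/4)[1*(7)*conj(1) + 1*(1)*conj(-1) + 1*(3)*conj(1) + 1*(-3)*conj(-1)]
      = (1/4)[(7) + (-1) + (3) + (3)] = 12/4 = 3
  <chi_rho, chi_4> = (1/4)[1*(7)*conj(1) + 1*(1)*conj(-1) + 1*(3)*conj(-1) + 1*(-3)*conj(1)]
      = (1/4)[(7) + (-1) + (-3) + (-3)] = 0/4 = 0
Dimension check: dim(rho) = sum (mult * dim) = 2*1 + 2*1 + 3*1 + 0*1 = 7 = chi_rho(e) = 7.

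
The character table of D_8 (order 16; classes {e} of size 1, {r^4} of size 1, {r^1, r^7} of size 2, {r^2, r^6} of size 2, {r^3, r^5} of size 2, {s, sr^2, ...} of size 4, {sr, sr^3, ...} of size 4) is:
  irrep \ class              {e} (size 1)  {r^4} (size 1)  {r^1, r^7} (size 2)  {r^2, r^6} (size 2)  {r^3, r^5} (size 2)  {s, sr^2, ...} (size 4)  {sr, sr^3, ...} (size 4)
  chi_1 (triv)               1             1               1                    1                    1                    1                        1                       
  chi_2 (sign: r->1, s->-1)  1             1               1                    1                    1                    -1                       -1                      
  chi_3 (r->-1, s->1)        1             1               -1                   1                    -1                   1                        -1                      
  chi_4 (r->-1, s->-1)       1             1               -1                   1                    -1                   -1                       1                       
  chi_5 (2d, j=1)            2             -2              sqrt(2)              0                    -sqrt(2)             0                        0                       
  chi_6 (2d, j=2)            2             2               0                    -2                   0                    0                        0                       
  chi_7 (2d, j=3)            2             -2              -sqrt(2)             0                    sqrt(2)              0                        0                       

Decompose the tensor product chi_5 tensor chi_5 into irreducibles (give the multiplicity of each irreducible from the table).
chi_5 tensor chi_5 = chi_1 + chi_2 + chi_6 (all other irreducibles have multiplicity 0).

The character of a tensor product is the pointwise product (chi_5 * chi_5)(C) = chi_5(C) * chi_5(C):
  {e}: (2)*(2), {r^4}: (-2)*(-2), {r^1, r^7}: (sqrt(2))*(sqrt(2)), {r^2, r^6}: (0)*(0), {r^3, r^5}: (-sqrt(2))*(-sqrt(2)), {s, sr^2, ...}: (0)*(0), {sr, sr^3, ...}: (0)*(0)
so (chi_5 * chi_5) takes values
  {e} -> 4, {r^4} -> 4, {r^1, r^7} -> 2, {r^2, r^6} -> 0, {r^3, r^5} -> 2, {s, sr^2, ...} -> 0, {sr, sr^3, ...} -> 0.
Now take the inner product of this character with each irreducible chi from the table, <chi_5*chi_5, chi> = (1/16) sum_C |C| (chi_5*chi_5)(C) conj(chi(C)):
  <chi_5*chi_5, chi_1> = (1/16)[1*(4)*conj(1) + 1*(4)*conj(1) + 2*(2)*conj(1) + 2*(0)*conj(1) + 2*(2)*conj(1) + 4*(0)*conj(1) + 4*(0)*conj(1)]
      = (1/16)[(4) + (4) + (4) + (0) + (4) + (0) + (0)] = 16/16 = 1
  <chi_5*chi_5, chi_2> = (1/16)[1*(4)*conj(1) + 1*(4)*conj(1) + 2*(2)*conj(1) + 2*(0)*conj(1) + 2*(2)*conj(1) + 4*(0)*conj(-1) + 4*(0)*conj(-1)]
      = (1/16)[(4) + (4) + (4) + (0) + (4) + (0) + (0)] = 16/16 = 1
  <chi_5*chi_5, chi_3> = (1/16)[1*(4)*conj(1) + 1*(4)*conj(1) + 2*(2)*conj(-1) + 2*(0)*conj(1) + 2*(2)*conj(-1) + 4*(0)*conj(1) + 4*(0)*conj(-1)]
      = (1/16)[(4) + (4) + (-4) + (0) + (-4) + (0) + (0)] = 0/16 = 0
  <chi_5*chi_5, chi_4> = (1/16)[1*(4)*conj(1) + 1*(4)*conj(1) + 2*(2)*conj(-1) + 2*(0)*conj(1) + 2*(2)*conj(-1) + 4*(0)*conj(-1) + 4*(0)*conj(1)]
      = (1/16)[(4) + (4) + (-4) + (0) + (-4) + (0) + (0)] = 0/16 = 0
  <chi_5*chi_5, chi_5> = (1/16)[1*(4)*conj(2) + 1*(4)*conj(-2) + 2*(2)*conj(sqrt(2)) + 2*(0)*conj(0) + 2*(2)*conj(-sqrt(2)) + 4*(0)*conj(0) + 4*(0)*conj(0)]
      = (1/16)[(8) + (-8) + (4*sqrt(2)) + (0) + (-4*sqrt(2)) + (0) + (0)] = 0/16 = 0
  <chi_5*chi_5, chi_6> = (1/16)[1*(4)*conj(2) + 1*(4)*conj(2) + 2*(2)*conj(0) + 2*(0)*conj(-2) + 2*(2)*conj(0) + 4*(0)*conj(0) + 4*(0)*conj(0)]
      = (1/16)[(8) + (8) + (0) + (0) + (0) + (0) + (0)] = 16/16 = 1
  <chi_5*chi_5, chi_7> = (1/16)[1*(4)*conj(2) + 1*(4)*conj(-2) + 2*(2)*conj(-sqrt(2)) + 2*(0)*conj(0) + 2*(2)*conj(sqrt(2)) + 4*(0)*conj(0) + 4*(0)*conj(0)]
      = (1/16)[(8) + (-8) + (-4*sqrt(2)) + (0) + (4*sqrt(2)) + (0) + (0)] = 0/16 = 0
Hence the multiplicities are chi_1: 1, chi_2: 1, chi_6: 1. Dimension check: dim(chi_5)*dim(chi_5) = 2*2 = 4 and sum (mult * dim) = 1*1 + 1*1 + 1*2 = 4.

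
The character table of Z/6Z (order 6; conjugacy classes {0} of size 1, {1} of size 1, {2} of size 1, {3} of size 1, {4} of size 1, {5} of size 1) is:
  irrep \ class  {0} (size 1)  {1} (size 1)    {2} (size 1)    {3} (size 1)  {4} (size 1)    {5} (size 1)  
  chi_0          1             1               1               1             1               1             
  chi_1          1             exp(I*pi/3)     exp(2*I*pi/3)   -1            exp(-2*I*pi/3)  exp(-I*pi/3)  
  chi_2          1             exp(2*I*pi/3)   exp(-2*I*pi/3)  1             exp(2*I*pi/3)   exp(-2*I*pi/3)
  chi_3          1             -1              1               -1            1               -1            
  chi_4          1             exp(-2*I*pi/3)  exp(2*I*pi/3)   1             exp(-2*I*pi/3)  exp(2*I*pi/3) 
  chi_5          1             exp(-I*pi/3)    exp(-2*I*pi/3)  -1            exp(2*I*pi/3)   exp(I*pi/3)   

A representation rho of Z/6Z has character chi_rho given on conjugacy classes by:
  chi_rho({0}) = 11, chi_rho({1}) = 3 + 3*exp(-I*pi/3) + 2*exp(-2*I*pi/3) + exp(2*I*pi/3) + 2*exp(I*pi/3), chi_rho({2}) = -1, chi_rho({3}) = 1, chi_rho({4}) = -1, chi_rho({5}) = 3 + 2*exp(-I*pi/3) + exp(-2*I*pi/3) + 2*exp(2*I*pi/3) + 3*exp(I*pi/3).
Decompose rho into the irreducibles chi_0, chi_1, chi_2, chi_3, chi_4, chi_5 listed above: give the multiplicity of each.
Multiplicities: chi_0: 3, chi_1: 2, chi_2: 1, chi_3: 0, chi_4: 2, chi_5: 3.

Justification: Use <chi_rho, chi> = (1/|G|) sum_C |C| * chi_rho(C) * conj(chi(C)) with |G| = 6 for each irreducible chi in the table:
  <chi_rho, chi_0> = (1/6)[1*(11)*conj(1) + 1*(3 + 3*exp(-I*pi/3) + 2*exp(-2*I*pi/3) + exp(2*I*pi/3) + 2*exp(I*pi/3))*conj(1) + 1*(-1)*conj(1) + 1*(1)*conj(1) + 1*(-1)*conj(1) + 1*(3 + 2*exp(-I*pi/3) + exp(-2*I*pi/3) + 2*exp(2*I*pi/3) + 3*exp(I*pi/3))*conj(1)]
      = (1/6)[(11) + (3 + 3*exp(-I*pi/3) + 2*exp(-2*I*pi/3) + exp(2*I*pi/3) + 2*exp(I*pi/3)) + (-1) + (1) + (-1) + (3 + 2*exp(-I*pi/3) + exp(-2*I*pi/3) + 2*exp(2*I*pi/3) + 3*exp(I*pi/3))] = 18/6 = 3
  <chi_rho, chi_1> = (1/6)[1*(11)*conj(1) + 1*(3 + 3*exp(-I*pi/3) + 2*exp(-2*I*pi/3) + exp(2*I*pi/3) + 2*exp(I*pi/3))*conj(exp(I*pi/3)) + 1*(-1)*conj(exp(2*I*pi/3)) + 1*(1)*conj(-1) + 1*(-1)*conj(exp(-2*I*pi/3)) + 1*(3 + 2*exp(-I*pi/3) + exp(-2*I*pi/3) + 2*exp(2*I*pi/3) + 3*exp(I*pi/3))*conj(exp(-I*pi/3))]
      = (1/6)[(11) + (3*exp(-2*I*pi/3) + 3*exp(-I*pi/3) + exp(I*pi/3)) + (4 + 3*exp(-2*I*pi/3) + 4*exp(2*I*pi/3)) + (-1) + (4 + 4*exp(-2*I*pi/3) + 3*exp(2*I*pi/3)) + (exp(-I*pi/3) + 3*exp(2*I*pi/3) + 3*exp(I*pi/3))] = 12/6 = 2
  <chi_rho, chi_2> = (1/6)[1*(11)*conj(1) + 1*(3 + 3*exp(-I*pi/3) + 2*exp(-2*I*pi/3) + exp(2*I*pi/3) + 2*exp(I*pi/3))*conj(exp(2*I*pi/3)) + 1*(-1)*conj(exp(-2*I*pi/3)) + 1*(1)*conj(1) + 1*(-1)*conj(exp(2*I*pi/3)) + 1*(3 + 2*exp(-I*pi/3) + exp(-2*I*pi/3) + 2*exp(2*I*pi/3) + 3*exp(I*pi/3))*conj(exp(-2*I*pi/3))]
      = (1/6)[(11) + (-2 + 3*exp(-2*I*pi/3) + 2*exp(-I*pi/3) + 2*exp(2*I*pi/3)) + (4 + 4*exp(-2*I*pi/3) + 3*exp(2*I*pi/3)) + (1) + (4 + 3*exp(-2*I*pi/3) + 4*exp(2*I*pi/3)) + (-2 + 2*exp(-2*I*pi/3) + 2*exp(I*pi/3) + 3*exp(2*I*pi/3))] = 6/6 = 1
  <chi_rho, chi_3> = (1/6)[1*(11)*conj(1) + 1*(3 + 3*exp(-I*pi/3) + 2*exp(-2*I*pi/3) + exp(2*I*pi/3) + 2*exp(I*pi/3))*conj(-1) + 1*(-1)*conj(1) + 1*(1)*conj(-1) + 1*(-1)*conj(1) + 1*(3 + 2*exp(-I*pi/3) + exp(-2*I*pi/3) + 2*exp(2*I*pi/3) + 3*exp(I*pi/3))*conj(-1)]
      = (1/6)[(11) + (-3 - 2*exp(I*pi/3) - exp(2*I*pi/3) - 2*exp(-2*I*pi/3) - 3*exp(-I*pi/3)) + (-1) + (-1) + (-1) + (-3 - 3*exp(I*pi/3) - 2*exp(2*I*pi/3) - exp(-2*I*pi/3) - 2*exp(-I*pi/3))] = 0/6 = 0
  <chi_rho, chi_4> = (1/6)[1*(11)*conj(1) + 1*(3 + 3*exp(-I*pi/3) + 2*exp(-2*I*pi/3) + exp(2*I*pi/3) + 2*exp(I*pi/3))*conj(exp(-2*I*pi/3)) + 1*(-1)*conj(exp(2*I*pi/3)) + 1*(1)*conj(1) + 1*(-1)*conj(exp(-2*I*pi/3)) + 1*(3 + 2*exp(-I*pi/3) + exp(-2*I*pi/3) + 2*exp(2*I*pi/3) + 3*exp(I*pi/3))*conj(exp(2*I*pi/3))]
      = (1/6)[(11) + (exp(-2*I*pi/3) + 3*exp(2*I*pi/3) + 3*exp(I*pi/3)) + (4 + 3*exp(-2*I*pi/3) + 4*exp(2*I*pi/3)) + (1) + (4 + 4*exp(-2*I*pi/3) + 3*exp(2*I*pi/3)) + (3*exp(-2*I*pi/3) + 3*exp(-I*pi/3) + exp(2*I*pi/3))] = 12/6 = 2
  <chi_rho, chi_5> = (1/6)[1*(11)*conj(1) + 1*(3 + 3*exp(-I*pi/3) + 2*exp(-2*I*pi/3) + exp(2*I*pi/3) + 2*exp(I*pi/3))*conj(exp(-I*pi/3)) + 1*(-1)*conj(exp(-2*I*pi/3)) + 1*(1)*conj(-1) + 1*(-1)*conj(exp(2*I*pi/3)) + 1*(3 + 2*exp(-I*pi/3) + exp(-2*I*pi/3) + 2*exp(2*I*pi/3) + 3*exp(I*pi/3))*conj(exp(I*pi/3))]
      = (1/6)[(11) + (2 + 2*exp(-I*pi/3) + 2*exp(2*I*pi/3) + 3*exp(I*pi/3)) + (4 + 4*exp(-2*I*pi/3) + 3*exp(2*I*pi/3)) + (-1) + (4 + 3*exp(-2*I*pi/3) + 4*exp(2*I*pi/3)) + (2 + 3*exp(-I*pi/3) + 2*exp(-2*I*pi/3) + 2*exp(I*pi/3))] = 18/6 = 3
(Exp terms are combined using exp(i*s)*conj(exp(i*t)) = exp(i*(s-t)), and sums of them are collapsed using the identity that for every m > 1 the m distinct m-th roots of unity sum to 0, e.g. 1 + exp(2*I*pi/3) + exp(-2*I*pi/3) = 0.)
Dimension check: dim(rho) = sum (mult * dim) = 3*1 + 2*1 + 1*1 + 0*1 + 2*1 + 3*1 = 11 = chi_rho(e) = 11.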